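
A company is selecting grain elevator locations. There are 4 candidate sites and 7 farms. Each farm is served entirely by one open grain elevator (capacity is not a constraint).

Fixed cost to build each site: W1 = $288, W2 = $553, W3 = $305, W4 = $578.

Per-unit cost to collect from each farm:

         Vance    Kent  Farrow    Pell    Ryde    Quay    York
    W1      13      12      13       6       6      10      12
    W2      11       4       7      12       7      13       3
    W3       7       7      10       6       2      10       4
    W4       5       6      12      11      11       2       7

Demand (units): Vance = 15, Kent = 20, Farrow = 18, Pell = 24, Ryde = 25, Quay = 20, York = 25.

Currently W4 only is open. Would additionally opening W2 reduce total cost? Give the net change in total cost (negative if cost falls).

Current service cost with {W4}: 1165.
Adding W2: each farm re-picks its cheapest; new service cost 835, saving 330.
Extra fixed cost: 553. Net change = 553 − 330 = 223.
(Totals: 1743 → 1966.)

No — net change +223 (cost rises by 223).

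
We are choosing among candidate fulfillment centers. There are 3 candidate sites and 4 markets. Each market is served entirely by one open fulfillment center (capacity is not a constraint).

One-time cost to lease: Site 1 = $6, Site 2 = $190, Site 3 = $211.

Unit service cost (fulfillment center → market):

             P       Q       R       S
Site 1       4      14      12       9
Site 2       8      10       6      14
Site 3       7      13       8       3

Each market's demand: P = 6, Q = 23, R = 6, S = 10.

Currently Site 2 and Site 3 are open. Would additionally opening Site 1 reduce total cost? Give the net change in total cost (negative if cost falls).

Current service cost with {Site 2, Site 3}: 338.
Adding Site 1: each market re-picks its cheapest; new service cost 320, saving 18.
Extra fixed cost: 6. Net change = 6 − 18 = -12.
(Totals: 739 → 727.)

Yes — net change −12 (cost falls by 12).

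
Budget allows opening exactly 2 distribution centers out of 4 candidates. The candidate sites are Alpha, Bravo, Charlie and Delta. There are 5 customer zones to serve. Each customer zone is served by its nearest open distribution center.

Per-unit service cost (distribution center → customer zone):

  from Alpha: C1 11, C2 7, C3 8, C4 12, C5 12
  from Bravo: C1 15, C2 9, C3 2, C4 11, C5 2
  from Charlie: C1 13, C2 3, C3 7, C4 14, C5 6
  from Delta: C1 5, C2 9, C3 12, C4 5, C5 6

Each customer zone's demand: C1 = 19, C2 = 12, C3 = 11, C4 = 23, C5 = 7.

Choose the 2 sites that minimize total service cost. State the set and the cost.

Choose Bravo and Delta; total service cost 354.

With exactly 2 open, each customer zone uses its cheapest among the chosen.
{Bravo, Delta}: C1→Delta 5·19=95, C2→Bravo 9·12=108, C3→Bravo 2·11=22, C4→Delta 5·23=115, C5→Bravo 2·7=14. Service cost 354.
{Charlie, Delta}: service cost 365
{Alpha, Delta}: service cost 424
Among all 6 size-2 choices, {Bravo, Delta} is lowest.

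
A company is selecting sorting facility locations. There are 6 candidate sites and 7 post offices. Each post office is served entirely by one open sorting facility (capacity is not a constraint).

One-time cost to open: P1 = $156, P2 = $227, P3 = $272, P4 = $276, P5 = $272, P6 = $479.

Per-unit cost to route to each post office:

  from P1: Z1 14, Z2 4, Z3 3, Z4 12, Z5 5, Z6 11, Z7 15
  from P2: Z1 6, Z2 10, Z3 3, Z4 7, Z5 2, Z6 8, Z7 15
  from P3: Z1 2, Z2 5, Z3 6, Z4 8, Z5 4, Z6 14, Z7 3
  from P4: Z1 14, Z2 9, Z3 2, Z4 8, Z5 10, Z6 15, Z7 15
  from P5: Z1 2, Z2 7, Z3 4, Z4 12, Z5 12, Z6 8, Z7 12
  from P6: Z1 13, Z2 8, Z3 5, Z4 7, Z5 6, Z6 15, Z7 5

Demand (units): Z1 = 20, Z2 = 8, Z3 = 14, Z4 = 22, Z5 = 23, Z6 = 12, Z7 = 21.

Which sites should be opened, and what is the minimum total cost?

For any fixed open set, each post office goes to its cheapest open site; total = fixed + service.
{P3}: Z1→P3 2·20=40, Z2→P3 5·8=40, Z3→P3 6·14=84, Z4→P3 8·22=176, Z5→P3 4·23=92, Z6→P3 14·12=168, Z7→P3 3·21=63. Service 663; fixed 272; total 935.
{P2, P3}: service 481 + fixed 499 = 980
{P1, P3}: service 577 + fixed 428 = 1005
{P1, P2, P3, P4, P5, P6}: Z1→P3 2·20=40, Z2→P1 4·8=32, Z3→P4 2·14=28, Z4→P2 7·22=154, Z5→P2 2·23=46, Z6→P2 8·12=96, Z7→P3 3·21=63. Service 459; fixed 1682; total 2141.
No other subset beats 935.

Open P3 only; minimum total cost 935.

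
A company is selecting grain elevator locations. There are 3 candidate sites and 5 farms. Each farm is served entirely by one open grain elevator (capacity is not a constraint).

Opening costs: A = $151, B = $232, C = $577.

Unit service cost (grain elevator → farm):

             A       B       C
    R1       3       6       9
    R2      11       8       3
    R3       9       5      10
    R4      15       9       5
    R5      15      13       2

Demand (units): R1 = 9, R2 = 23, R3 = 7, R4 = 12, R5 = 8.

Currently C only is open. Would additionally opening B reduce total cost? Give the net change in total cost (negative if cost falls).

Current service cost with {C}: 296.
Adding B: each farm re-picks its cheapest; new service cost 234, saving 62.
Extra fixed cost: 232. Net change = 232 − 62 = 170.
(Totals: 873 → 1043.)

No — net change +170 (cost rises by 170).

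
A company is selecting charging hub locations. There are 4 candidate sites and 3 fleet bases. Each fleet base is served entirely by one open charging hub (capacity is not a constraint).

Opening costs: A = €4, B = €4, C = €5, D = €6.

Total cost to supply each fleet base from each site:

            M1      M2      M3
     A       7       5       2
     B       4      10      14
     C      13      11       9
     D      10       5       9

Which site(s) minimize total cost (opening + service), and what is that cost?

Open A only; minimum total cost 18.

For any fixed open set, each fleet base goes to its cheapest open site; total = fixed + service.
{A}: M1→A 7, M2→A 5, M3→A 2. Service 14; fixed 4; total 18.
{A, B}: service 11 + fixed 8 = 19
{A, C}: M1→A 7, M2→A 5, M3→A 2. Service 14; fixed 9; total 23.
{A, B, C, D}: service 11 + fixed 19 = 30
(All 15 nonempty subsets were checked; A only is lowest.)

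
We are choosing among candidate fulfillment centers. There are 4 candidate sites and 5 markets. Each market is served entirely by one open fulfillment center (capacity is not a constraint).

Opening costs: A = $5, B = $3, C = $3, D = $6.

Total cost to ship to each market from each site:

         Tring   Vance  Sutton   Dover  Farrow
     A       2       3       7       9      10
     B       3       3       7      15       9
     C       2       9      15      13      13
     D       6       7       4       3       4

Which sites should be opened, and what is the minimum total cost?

Open B and D; minimum total cost 26.

For any fixed open set, each market goes to its cheapest open site; total = fixed + service.
{B, D}: Tring→B 3, Vance→B 3, Sutton→D 4, Dover→D 3, Farrow→D 4. Service 17; fixed 9; total 26.
{A, D}: service 16 + fixed 11 = 27
{B, C, D}: Tring→C 2, Vance→B 3, Sutton→D 4, Dover→D 3, Farrow→D 4. Service 16; fixed 12; total 28.
{A, B, C, D}: service 16 + fixed 17 = 33
No other subset beats 26.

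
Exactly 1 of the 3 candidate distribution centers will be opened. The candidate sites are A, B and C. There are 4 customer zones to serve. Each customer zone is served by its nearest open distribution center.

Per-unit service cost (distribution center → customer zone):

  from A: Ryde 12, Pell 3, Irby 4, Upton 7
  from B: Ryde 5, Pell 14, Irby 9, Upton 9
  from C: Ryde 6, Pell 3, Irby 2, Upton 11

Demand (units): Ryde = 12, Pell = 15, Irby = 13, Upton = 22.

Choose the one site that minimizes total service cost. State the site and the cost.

Choose C only; total service cost 385.

With exactly 1 open, each customer zone uses its cheapest among the chosen.
{C}: Ryde→C 6·12=72, Pell→C 3·15=45, Irby→C 2·13=26, Upton→C 11·22=242. Service cost 385.
{A}: service cost 395
{B}: service cost 585
Among all 3 size-1 choices, {C} is lowest.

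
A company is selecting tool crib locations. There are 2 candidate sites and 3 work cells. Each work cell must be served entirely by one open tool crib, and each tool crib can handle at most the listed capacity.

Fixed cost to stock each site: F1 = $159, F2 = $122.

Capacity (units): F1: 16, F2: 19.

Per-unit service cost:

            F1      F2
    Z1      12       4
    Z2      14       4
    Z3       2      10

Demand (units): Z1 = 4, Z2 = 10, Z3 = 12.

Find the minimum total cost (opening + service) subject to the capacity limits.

Minimum total cost: 361

Open {F1, F2}: Z1→F2 4·4=16, Z2→F2 4·10=40, Z3→F1 2·12=24.
Loads: F1 carries 12/16, F2 carries 14/19. Service 80; fixed 281; total 361.
Next best feasible plan costs 393.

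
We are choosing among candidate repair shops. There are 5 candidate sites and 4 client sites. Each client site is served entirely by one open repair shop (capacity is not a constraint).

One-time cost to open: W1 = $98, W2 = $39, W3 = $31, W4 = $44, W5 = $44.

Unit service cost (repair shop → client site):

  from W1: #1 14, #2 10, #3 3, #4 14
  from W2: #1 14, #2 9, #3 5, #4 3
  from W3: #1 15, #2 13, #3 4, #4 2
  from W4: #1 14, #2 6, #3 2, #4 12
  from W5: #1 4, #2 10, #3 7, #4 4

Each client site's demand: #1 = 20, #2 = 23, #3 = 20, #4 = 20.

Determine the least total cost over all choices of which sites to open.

For any fixed open set, each client site goes to its cheapest open site; total = fixed + service.
{W3, W4, W5}: #1→W5 4·20=80, #2→W4 6·23=138, #3→W4 2·20=40, #4→W3 2·20=40. Service 298; fixed 119; total 417.
{W4, W5}: service 338 + fixed 88 = 426
{W2, W4, W5}: service 318 + fixed 127 = 445
{W1, W2, W3, W4, W5}: service 298 + fixed 256 = 554
No other subset beats 417.

Minimum total cost: 417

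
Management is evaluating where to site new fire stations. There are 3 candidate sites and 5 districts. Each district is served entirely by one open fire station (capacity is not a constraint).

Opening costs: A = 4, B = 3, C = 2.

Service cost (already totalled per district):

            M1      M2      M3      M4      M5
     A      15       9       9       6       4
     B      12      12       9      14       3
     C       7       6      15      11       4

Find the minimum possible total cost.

Minimum total cost: 38

For any fixed open set, each district goes to its cheapest open site; total = fixed + service.
{A, C}: M1→C 7, M2→C 6, M3→A 9, M4→A 6, M5→A 4. Service 32; fixed 6; total 38.
{A, B, C}: M1→C 7, M2→C 6, M3→A 9, M4→A 6, M5→B 3. Service 31; fixed 9; total 40.
{B, C}: M1→C 7, M2→C 6, M3→B 9, M4→C 11, M5→B 3. Service 36; fixed 5; total 41.
{C}: M1→C 7, M2→C 6, M3→C 15, M4→C 11, M5→C 4. Service 43; fixed 2; total 45.
No other subset beats 38.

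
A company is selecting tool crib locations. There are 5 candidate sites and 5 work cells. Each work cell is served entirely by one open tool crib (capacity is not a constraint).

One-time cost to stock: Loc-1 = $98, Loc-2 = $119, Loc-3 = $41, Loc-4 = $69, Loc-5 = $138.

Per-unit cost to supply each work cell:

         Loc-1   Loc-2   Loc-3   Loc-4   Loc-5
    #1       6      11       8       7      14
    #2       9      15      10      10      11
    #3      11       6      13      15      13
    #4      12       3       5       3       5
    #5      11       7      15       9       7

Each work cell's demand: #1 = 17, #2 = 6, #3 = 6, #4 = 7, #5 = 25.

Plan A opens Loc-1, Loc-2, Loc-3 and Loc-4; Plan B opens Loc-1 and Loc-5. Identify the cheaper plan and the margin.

Plan B is cheaper by 47.

Plan A: {Loc-1, Loc-2, Loc-3, Loc-4}: #1→Loc-1 6·17=102, #2→Loc-1 9·6=54, #3→Loc-2 6·6=36, #4→Loc-2 3·7=21, #5→Loc-2 7·25=175. Service 388; fixed 327; total 715.
Plan B: {Loc-1, Loc-5}: #1→Loc-1 6·17=102, #2→Loc-1 9·6=54, #3→Loc-1 11·6=66, #4→Loc-5 5·7=35, #5→Loc-5 7·25=175. Service 432; fixed 236; total 668.
Difference: |715 − 668| = 47.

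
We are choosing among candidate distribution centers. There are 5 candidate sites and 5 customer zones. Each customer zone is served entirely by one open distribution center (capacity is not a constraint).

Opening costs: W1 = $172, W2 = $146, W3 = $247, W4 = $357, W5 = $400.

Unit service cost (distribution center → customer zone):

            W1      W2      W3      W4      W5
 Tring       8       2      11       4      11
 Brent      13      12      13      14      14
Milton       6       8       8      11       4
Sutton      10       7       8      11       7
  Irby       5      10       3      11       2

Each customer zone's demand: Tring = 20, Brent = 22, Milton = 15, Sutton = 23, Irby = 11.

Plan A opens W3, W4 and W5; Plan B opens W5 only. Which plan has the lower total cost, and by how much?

Plan B is cheaper by 442.

Plan A: {W3, W4, W5}: Tring→W4 4·20=80, Brent→W3 13·22=286, Milton→W5 4·15=60, Sutton→W5 7·23=161, Irby→W5 2·11=22. Service 609; fixed 1004; total 1613.
Plan B: {W5}: Tring→W5 11·20=220, Brent→W5 14·22=308, Milton→W5 4·15=60, Sutton→W5 7·23=161, Irby→W5 2·11=22. Service 771; fixed 400; total 1171.
Difference: |1613 − 1171| = 442.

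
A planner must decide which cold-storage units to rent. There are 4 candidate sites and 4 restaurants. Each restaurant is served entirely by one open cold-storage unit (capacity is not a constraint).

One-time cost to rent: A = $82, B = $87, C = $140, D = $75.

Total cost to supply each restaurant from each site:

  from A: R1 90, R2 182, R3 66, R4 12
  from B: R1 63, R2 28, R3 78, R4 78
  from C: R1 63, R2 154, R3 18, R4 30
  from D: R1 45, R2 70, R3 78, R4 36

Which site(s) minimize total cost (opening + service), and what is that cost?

Open D only; minimum total cost 304.

For any fixed open set, each restaurant goes to its cheapest open site; total = fixed + service.
{D}: R1→D 45, R2→D 70, R3→D 78, R4→D 36. Service 229; fixed 75; total 304.
{B}: service 247 + fixed 87 = 334
{A, B}: R1→B 63, R2→B 28, R3→A 66, R4→A 12. Service 169; fixed 169; total 338.
{A, B, C, D}: service 103 + fixed 384 = 487
No other subset beats 304.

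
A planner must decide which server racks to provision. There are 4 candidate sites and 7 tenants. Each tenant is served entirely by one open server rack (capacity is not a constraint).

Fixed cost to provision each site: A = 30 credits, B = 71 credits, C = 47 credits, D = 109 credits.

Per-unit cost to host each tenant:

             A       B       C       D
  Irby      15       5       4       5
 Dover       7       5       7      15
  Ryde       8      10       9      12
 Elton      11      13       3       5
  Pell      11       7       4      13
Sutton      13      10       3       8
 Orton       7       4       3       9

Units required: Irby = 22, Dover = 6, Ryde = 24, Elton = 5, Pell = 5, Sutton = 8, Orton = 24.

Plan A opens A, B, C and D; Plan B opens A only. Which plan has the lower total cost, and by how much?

Plan A: {A, B, C, D}: Irby→C 4·22=88, Dover→B 5·6=30, Ryde→A 8·24=192, Elton→C 3·5=15, Pell→C 4·5=20, Sutton→C 3·8=24, Orton→C 3·24=72. Service 441; fixed 257; total 698.
Plan B: {A}: Irby→A 15·22=330, Dover→A 7·6=42, Ryde→A 8·24=192, Elton→A 11·5=55, Pell→A 11·5=55, Sutton→A 13·8=104, Orton→A 7·24=168. Service 946; fixed 30; total 976.
Difference: |698 − 976| = 278.

Plan A is cheaper by 278.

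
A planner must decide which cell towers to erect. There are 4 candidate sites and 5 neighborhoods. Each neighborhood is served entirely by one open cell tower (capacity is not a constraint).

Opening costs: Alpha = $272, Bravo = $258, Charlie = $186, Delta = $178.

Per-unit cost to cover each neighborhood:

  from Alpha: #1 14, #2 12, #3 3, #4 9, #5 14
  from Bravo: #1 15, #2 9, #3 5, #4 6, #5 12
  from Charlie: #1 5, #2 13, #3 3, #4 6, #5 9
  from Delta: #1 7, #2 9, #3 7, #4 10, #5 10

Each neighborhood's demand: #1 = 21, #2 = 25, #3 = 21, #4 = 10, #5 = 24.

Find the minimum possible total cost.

For any fixed open set, each neighborhood goes to its cheapest open site; total = fixed + service.
{Charlie}: #1→Charlie 5·21=105, #2→Charlie 13·25=325, #3→Charlie 3·21=63, #4→Charlie 6·10=60, #5→Charlie 9·24=216. Service 769; fixed 186; total 955.
{Charlie, Delta}: #1→Charlie 5·21=105, #2→Delta 9·25=225, #3→Charlie 3·21=63, #4→Charlie 6·10=60, #5→Charlie 9·24=216. Service 669; fixed 364; total 1033.
{Delta}: #1→Delta 7·21=147, #2→Delta 9·25=225, #3→Delta 7·21=147, #4→Delta 10·10=100, #5→Delta 10·24=240. Service 859; fixed 178; total 1037.
{Alpha, Bravo, Charlie, Delta}: service 669 + fixed 894 = 1563
(All 15 nonempty subsets were checked; Charlie only is lowest.)

Minimum total cost: 955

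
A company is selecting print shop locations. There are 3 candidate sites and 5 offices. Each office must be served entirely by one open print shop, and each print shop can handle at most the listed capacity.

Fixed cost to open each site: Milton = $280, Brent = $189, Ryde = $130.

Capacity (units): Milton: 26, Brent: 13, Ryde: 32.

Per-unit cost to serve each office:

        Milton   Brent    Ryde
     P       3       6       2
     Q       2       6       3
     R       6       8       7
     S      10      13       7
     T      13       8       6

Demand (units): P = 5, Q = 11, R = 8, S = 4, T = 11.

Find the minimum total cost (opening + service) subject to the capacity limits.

Open {Brent, Ryde}: P→Ryde 2·5=10, Q→Ryde 3·11=33, R→Brent 8·8=64, S→Ryde 7·4=28, T→Ryde 6·11=66.
Loads: Brent carries 8/13, Ryde carries 31/32. Service 201; fixed 319; total 520.
Next best feasible plan costs 534.

Minimum total cost: 520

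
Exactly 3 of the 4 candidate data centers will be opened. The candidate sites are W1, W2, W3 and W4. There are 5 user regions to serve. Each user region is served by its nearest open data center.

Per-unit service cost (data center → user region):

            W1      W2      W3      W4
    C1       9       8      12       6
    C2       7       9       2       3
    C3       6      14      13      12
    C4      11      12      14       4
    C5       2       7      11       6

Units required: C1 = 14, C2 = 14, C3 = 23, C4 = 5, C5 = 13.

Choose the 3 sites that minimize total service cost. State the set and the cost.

With exactly 3 open, each user region uses its cheapest among the chosen.
{W1, W3, W4}: C1→W4 6·14=84, C2→W3 2·14=28, C3→W1 6·23=138, C4→W4 4·5=20, C5→W1 2·13=26. Service cost 296.
{W1, W2, W4}: service cost 310
{W1, W2, W3}: service cost 359
Among all 4 size-3 choices, {W1, W3, W4} is lowest.

Choose W1, W3 and W4; total service cost 296.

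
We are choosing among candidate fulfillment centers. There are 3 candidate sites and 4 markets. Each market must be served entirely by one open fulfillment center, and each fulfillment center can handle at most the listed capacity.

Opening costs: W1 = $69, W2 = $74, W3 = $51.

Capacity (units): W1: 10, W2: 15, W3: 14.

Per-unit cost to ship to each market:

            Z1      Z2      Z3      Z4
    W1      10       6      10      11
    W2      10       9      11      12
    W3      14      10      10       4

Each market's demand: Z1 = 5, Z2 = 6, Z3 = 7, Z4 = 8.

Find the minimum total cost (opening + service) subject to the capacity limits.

Minimum total cost: 344

Open {W2, W3}: Z1→W2 10·5=50, Z2→W3 10·6=60, Z3→W2 11·7=77, Z4→W3 4·8=32.
Loads: W2 carries 12/15, W3 carries 14/14. Service 219; fixed 125; total 344.
Next best feasible plan costs 358.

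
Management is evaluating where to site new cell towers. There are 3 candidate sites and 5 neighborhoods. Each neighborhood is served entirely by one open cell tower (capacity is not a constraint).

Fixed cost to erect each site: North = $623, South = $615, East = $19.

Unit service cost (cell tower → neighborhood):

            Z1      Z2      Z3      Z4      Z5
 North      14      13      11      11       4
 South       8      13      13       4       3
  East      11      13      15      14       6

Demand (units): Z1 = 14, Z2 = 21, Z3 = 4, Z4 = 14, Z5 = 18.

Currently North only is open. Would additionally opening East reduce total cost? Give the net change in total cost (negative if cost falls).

Current service cost with {North}: 739.
Adding East: each neighborhood re-picks its cheapest; new service cost 697, saving 42.
Extra fixed cost: 19. Net change = 19 − 42 = -23.
(Totals: 1362 → 1339.)

Yes — net change −23 (cost falls by 23).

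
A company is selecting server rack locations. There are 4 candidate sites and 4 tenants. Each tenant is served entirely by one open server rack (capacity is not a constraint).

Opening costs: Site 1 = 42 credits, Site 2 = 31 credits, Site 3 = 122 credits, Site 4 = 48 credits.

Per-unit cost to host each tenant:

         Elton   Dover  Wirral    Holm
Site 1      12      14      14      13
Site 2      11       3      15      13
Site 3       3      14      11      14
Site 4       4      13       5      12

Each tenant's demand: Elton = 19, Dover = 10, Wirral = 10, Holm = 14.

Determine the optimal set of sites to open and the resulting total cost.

Open Site 2 and Site 4; minimum total cost 403.

For any fixed open set, each tenant goes to its cheapest open site; total = fixed + service.
{Site 2, Site 4}: Elton→Site 4 4·19=76, Dover→Site 2 3·10=30, Wirral→Site 4 5·10=50, Holm→Site 4 12·14=168. Service 324; fixed 79; total 403.
{Site 1, Site 2, Site 4}: service 324 + fixed 121 = 445
{Site 4}: Elton→Site 4 4·19=76, Dover→Site 4 13·10=130, Wirral→Site 4 5·10=50, Holm→Site 4 12·14=168. Service 424; fixed 48; total 472.
{Site 1, Site 2, Site 3, Site 4}: Elton→Site 3 3·19=57, Dover→Site 2 3·10=30, Wirral→Site 4 5·10=50, Holm→Site 4 12·14=168. Service 305; fixed 243; total 548.
No other subset beats 403.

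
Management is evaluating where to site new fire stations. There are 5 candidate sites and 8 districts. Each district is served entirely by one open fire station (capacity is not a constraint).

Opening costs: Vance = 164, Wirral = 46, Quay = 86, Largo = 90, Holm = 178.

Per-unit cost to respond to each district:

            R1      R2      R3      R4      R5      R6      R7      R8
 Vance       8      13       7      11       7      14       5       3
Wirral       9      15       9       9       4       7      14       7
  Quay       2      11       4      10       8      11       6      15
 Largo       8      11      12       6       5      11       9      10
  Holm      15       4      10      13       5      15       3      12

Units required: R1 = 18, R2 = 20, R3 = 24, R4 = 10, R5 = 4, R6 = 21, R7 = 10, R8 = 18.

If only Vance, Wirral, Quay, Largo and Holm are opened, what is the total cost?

Each district is assigned to its cheapest site among the open ones.
{Vance, Wirral, Quay, Largo, Holm}: R1→Quay 2·18=36, R2→Holm 4·20=80, R3→Quay 4·24=96, R4→Largo 6·10=60, R5→Wirral 4·4=16, R6→Wirral 7·21=147, R7→Holm 3·10=30, R8→Vance 3·18=54. Service 519; fixed 564; total 1083.

Total cost: 1083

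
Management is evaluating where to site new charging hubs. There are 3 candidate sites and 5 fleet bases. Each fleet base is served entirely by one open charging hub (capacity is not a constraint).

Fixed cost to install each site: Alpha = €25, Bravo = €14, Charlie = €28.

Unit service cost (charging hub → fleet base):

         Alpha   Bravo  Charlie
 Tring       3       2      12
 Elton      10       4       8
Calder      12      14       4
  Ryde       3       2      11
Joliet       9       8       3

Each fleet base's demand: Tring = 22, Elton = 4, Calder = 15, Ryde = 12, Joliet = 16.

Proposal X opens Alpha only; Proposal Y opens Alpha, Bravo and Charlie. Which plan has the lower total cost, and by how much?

Proposal X: {Alpha}: Tring→Alpha 3·22=66, Elton→Alpha 10·4=40, Calder→Alpha 12·15=180, Ryde→Alpha 3·12=36, Joliet→Alpha 9·16=144. Service 466; fixed 25; total 491.
Proposal Y: {Alpha, Bravo, Charlie}: Tring→Bravo 2·22=44, Elton→Bravo 4·4=16, Calder→Charlie 4·15=60, Ryde→Bravo 2·12=24, Joliet→Charlie 3·16=48. Service 192; fixed 67; total 259.
Difference: |491 − 259| = 232.

Proposal Y is cheaper by 232.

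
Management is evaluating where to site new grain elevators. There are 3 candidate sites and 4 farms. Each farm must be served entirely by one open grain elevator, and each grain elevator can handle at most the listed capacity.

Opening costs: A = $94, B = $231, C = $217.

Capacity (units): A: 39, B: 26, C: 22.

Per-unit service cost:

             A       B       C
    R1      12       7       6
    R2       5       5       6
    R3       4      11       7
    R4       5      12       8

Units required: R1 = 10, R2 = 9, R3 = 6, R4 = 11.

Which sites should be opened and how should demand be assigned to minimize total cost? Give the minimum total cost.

Minimum total cost: 338

Open {A}: R1→A 12·10=120, R2→A 5·9=45, R3→A 4·6=24, R4→A 5·11=55.
Loads: A carries 36/39. Service 244; fixed 94; total 338.
Next best feasible plan costs 495.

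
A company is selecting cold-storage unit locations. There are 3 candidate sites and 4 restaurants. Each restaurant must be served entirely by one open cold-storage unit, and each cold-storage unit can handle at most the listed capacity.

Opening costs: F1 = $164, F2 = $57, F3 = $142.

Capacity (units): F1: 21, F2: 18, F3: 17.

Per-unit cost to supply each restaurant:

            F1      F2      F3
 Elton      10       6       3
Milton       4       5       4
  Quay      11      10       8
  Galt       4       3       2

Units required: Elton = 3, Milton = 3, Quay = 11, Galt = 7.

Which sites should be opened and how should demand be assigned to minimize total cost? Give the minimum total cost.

Open {F2, F3}: Elton→F3 3·3=9, Milton→F3 4·3=12, Quay→F3 8·11=88, Galt→F2 3·7=21.
Loads: F2 carries 7/18, F3 carries 17/17. Service 130; fixed 199; total 329.
Next best feasible plan costs 332.

Minimum total cost: 329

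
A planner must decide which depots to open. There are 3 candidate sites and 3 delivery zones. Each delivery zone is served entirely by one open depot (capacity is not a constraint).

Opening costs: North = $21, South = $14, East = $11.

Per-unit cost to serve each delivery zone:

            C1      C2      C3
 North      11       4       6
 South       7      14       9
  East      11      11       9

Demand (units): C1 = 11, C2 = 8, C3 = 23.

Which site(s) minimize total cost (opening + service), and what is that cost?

Open North and South; minimum total cost 282.

For any fixed open set, each delivery zone goes to its cheapest open site; total = fixed + service.
{North, South}: C1→South 7·11=77, C2→North 4·8=32, C3→North 6·23=138. Service 247; fixed 35; total 282.
{North, South, East}: C1→South 7·11=77, C2→North 4·8=32, C3→North 6·23=138. Service 247; fixed 46; total 293.
{North}: service 291 + fixed 21 = 312
{East}: service 416 + fixed 11 = 427
No other subset beats 282.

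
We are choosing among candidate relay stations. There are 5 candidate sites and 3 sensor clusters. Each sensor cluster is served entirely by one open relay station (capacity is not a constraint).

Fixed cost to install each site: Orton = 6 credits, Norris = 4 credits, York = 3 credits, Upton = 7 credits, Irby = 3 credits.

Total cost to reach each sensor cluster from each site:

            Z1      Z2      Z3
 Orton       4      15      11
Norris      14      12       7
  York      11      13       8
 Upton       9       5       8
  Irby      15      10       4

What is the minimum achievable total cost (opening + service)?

Minimum total cost: 27

For any fixed open set, each sensor cluster goes to its cheapest open site; total = fixed + service.
{Orton, Irby}: Z1→Orton 4, Z2→Irby 10, Z3→Irby 4. Service 18; fixed 9; total 27.
{Upton, Irby}: service 18 + fixed 10 = 28
{Orton, Upton, Irby}: service 13 + fixed 16 = 29
{Orton, Norris, York, Upton, Irby}: Z1→Orton 4, Z2→Upton 5, Z3→Irby 4. Service 13; fixed 23; total 36.
No other subset beats 27.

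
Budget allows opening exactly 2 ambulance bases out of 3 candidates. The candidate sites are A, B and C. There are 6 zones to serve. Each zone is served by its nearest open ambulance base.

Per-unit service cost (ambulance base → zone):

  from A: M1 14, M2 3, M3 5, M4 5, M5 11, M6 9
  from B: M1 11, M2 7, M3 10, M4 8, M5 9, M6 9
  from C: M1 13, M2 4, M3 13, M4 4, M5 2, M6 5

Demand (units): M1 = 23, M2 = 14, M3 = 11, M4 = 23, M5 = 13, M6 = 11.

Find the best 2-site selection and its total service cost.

With exactly 2 open, each zone uses its cheapest among the chosen.
{A, C}: M1→C 13·23=299, M2→A 3·14=42, M3→A 5·11=55, M4→C 4·23=92, M5→C 2·13=26, M6→C 5·11=55. Service cost 569.
{B, C}: service cost 592
{A, B}: service cost 681
Among all 3 size-2 choices, {A, C} is lowest.

Choose A and C; total service cost 569.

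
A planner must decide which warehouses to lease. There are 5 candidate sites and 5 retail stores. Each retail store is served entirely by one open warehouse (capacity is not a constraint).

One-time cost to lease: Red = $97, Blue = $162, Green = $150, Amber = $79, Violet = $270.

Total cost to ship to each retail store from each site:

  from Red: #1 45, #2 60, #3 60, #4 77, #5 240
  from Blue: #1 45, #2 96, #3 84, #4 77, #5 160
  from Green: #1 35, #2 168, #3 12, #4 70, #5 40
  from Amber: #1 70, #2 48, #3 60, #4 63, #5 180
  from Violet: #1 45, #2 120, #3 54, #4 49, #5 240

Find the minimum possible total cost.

For any fixed open set, each retail store goes to its cheapest open site; total = fixed + service.
{Green, Amber}: #1→Green 35, #2→Amber 48, #3→Green 12, #4→Amber 63, #5→Green 40. Service 198; fixed 229; total 427.
{Red, Green}: service 217 + fixed 247 = 464
{Green}: service 325 + fixed 150 = 475
{Red, Blue, Green, Amber, Violet}: #1→Green 35, #2→Amber 48, #3→Green 12, #4→Violet 49, #5→Green 40. Service 184; fixed 758; total 942.
No other subset beats 427.

Minimum total cost: 427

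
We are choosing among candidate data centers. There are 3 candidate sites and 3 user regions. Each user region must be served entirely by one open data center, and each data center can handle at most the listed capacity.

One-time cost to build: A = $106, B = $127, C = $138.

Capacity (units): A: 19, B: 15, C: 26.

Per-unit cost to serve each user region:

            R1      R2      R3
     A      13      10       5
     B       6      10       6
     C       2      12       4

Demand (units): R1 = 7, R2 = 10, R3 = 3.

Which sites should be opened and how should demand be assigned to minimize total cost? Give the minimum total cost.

Minimum total cost: 284

Open {C}: R1→C 2·7=14, R2→C 12·10=120, R3→C 4·3=12.
Loads: C carries 20/26. Service 146; fixed 138; total 284.
Next best feasible plan costs 370.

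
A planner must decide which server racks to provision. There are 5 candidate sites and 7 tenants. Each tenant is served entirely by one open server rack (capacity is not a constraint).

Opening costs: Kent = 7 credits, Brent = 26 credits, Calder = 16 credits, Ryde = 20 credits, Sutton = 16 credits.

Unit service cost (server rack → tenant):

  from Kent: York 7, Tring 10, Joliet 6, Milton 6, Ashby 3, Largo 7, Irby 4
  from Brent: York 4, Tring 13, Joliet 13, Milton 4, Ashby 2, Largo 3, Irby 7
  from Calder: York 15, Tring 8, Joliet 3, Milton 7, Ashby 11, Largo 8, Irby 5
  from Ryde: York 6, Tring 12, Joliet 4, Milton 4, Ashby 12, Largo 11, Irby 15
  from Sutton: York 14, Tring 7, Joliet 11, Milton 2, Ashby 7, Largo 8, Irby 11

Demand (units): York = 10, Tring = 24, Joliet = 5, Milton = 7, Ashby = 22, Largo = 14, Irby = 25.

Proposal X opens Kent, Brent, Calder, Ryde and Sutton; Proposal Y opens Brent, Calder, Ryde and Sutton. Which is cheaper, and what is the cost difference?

Proposal X: {Kent, Brent, Calder, Ryde, Sutton}: York→Brent 4·10=40, Tring→Sutton 7·24=168, Joliet→Calder 3·5=15, Milton→Sutton 2·7=14, Ashby→Brent 2·22=44, Largo→Brent 3·14=42, Irby→Kent 4·25=100. Service 423; fixed 85; total 508.
Proposal Y: {Brent, Calder, Ryde, Sutton}: York→Brent 4·10=40, Tring→Sutton 7·24=168, Joliet→Calder 3·5=15, Milton→Sutton 2·7=14, Ashby→Brent 2·22=44, Largo→Brent 3·14=42, Irby→Calder 5·25=125. Service 448; fixed 78; total 526.
Difference: |508 − 526| = 18.

Proposal X is cheaper by 18.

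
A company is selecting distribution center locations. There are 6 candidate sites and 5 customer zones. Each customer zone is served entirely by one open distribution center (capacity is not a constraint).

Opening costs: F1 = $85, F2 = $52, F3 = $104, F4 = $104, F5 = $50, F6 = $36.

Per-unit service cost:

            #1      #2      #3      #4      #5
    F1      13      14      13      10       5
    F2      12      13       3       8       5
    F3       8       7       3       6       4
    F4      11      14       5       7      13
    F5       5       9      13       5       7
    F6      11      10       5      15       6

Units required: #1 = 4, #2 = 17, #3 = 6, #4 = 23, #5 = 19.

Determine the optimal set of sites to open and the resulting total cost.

For any fixed open set, each customer zone goes to its cheapest open site; total = fixed + service.
{F3}: #1→F3 8·4=32, #2→F3 7·17=119, #3→F3 3·6=18, #4→F3 6·23=138, #5→F3 4·19=76. Service 383; fixed 104; total 487.
{F3, F5}: service 348 + fixed 154 = 502
{F2, F5}: #1→F5 5·4=20, #2→F5 9·17=153, #3→F2 3·6=18, #4→F5 5·23=115, #5→F2 5·19=95. Service 401; fixed 102; total 503.
{F1, F2, F3, F4, F5, F6}: service 348 + fixed 431 = 779
No other subset beats 487.

Open F3 only; minimum total cost 487.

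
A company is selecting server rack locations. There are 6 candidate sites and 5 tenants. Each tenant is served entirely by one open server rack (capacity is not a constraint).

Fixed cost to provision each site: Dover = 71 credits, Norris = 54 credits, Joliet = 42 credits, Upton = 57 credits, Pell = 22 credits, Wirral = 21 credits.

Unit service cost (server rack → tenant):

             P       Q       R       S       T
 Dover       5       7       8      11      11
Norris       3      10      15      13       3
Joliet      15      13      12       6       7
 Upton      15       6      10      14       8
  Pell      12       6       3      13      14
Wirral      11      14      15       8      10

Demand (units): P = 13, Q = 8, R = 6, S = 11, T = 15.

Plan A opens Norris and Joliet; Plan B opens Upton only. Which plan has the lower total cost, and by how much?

Plan A: {Norris, Joliet}: P→Norris 3·13=39, Q→Norris 10·8=80, R→Joliet 12·6=72, S→Joliet 6·11=66, T→Norris 3·15=45. Service 302; fixed 96; total 398.
Plan B: {Upton}: P→Upton 15·13=195, Q→Upton 6·8=48, R→Upton 10·6=60, S→Upton 14·11=154, T→Upton 8·15=120. Service 577; fixed 57; total 634.
Difference: |398 − 634| = 236.

Plan A is cheaper by 236.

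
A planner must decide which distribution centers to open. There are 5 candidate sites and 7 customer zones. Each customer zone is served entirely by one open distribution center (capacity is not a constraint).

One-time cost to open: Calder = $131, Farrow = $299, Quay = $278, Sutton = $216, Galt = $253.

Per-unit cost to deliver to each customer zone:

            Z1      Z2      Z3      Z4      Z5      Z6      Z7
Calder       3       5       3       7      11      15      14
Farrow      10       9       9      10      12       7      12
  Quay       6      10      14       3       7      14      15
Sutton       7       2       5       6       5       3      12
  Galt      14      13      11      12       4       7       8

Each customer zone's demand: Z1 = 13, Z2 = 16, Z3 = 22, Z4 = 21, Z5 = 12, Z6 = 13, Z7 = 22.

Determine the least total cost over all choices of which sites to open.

Minimum total cost: 938

For any fixed open set, each customer zone goes to its cheapest open site; total = fixed + service.
{Sutton}: Z1→Sutton 7·13=91, Z2→Sutton 2·16=32, Z3→Sutton 5·22=110, Z4→Sutton 6·21=126, Z5→Sutton 5·12=60, Z6→Sutton 3·13=39, Z7→Sutton 12·22=264. Service 722; fixed 216; total 938.
{Calder, Sutton}: Z1→Calder 3·13=39, Z2→Sutton 2·16=32, Z3→Calder 3·22=66, Z4→Sutton 6·21=126, Z5→Sutton 5·12=60, Z6→Sutton 3·13=39, Z7→Sutton 12·22=264. Service 626; fixed 347; total 973.
{Calder, Galt}: service 647 + fixed 384 = 1031
{Calder, Farrow, Quay, Sutton, Galt}: Z1→Calder 3·13=39, Z2→Sutton 2·16=32, Z3→Calder 3·22=66, Z4→Quay 3·21=63, Z5→Galt 4·12=48, Z6→Sutton 3·13=39, Z7→Galt 8·22=176. Service 463; fixed 1177; total 1640.
No other subset beats 938.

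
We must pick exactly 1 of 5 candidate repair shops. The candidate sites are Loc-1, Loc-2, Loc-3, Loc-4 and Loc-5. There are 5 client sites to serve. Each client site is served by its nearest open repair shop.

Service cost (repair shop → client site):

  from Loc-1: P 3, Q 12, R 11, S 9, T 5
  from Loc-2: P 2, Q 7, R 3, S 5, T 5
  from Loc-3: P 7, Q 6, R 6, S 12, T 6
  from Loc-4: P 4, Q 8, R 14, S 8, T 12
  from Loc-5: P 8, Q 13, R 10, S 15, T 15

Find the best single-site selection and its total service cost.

With exactly 1 open, each client site uses its cheapest among the chosen.
{Loc-2}: P→Loc-2 2, Q→Loc-2 7, R→Loc-2 3, S→Loc-2 5, T→Loc-2 5. Service cost 22.
{Loc-3}: service cost 37
{Loc-1}: service cost 40
Among all 5 size-1 choices, {Loc-2} is lowest.

Choose Loc-2 only; total service cost 22.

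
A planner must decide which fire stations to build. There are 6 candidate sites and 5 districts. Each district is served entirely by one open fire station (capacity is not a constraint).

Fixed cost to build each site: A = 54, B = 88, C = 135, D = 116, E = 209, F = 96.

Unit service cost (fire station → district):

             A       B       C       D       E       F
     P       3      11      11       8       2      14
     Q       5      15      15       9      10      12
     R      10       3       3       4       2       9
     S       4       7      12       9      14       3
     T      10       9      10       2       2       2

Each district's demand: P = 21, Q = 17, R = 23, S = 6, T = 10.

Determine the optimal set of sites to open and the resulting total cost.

Open A and D; minimum total cost 454.

For any fixed open set, each district goes to its cheapest open site; total = fixed + service.
{A, D}: P→A 3·21=63, Q→A 5·17=85, R→D 4·23=92, S→A 4·6=24, T→D 2·10=20. Service 284; fixed 170; total 454.
{A, B}: P→A 3·21=63, Q→A 5·17=85, R→B 3·23=69, S→A 4·6=24, T→B 9·10=90. Service 331; fixed 142; total 473.
{A, E}: service 217 + fixed 263 = 480
{A, B, C, D, E, F}: P→E 2·21=42, Q→A 5·17=85, R→E 2·23=46, S→F 3·6=18, T→D 2·10=20. Service 211; fixed 698; total 909.
No other subset beats 454.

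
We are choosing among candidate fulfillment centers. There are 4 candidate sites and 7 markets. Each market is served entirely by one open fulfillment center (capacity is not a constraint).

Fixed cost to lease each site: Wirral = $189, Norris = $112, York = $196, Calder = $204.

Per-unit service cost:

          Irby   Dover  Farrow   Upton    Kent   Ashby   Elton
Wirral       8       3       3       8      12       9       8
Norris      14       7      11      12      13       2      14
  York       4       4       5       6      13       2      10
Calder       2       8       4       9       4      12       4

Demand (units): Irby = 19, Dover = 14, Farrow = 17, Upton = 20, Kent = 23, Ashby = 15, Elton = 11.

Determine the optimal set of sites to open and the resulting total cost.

Open York and Calder; minimum total cost 848.

For any fixed open set, each market goes to its cheapest open site; total = fixed + service.
{York, Calder}: Irby→Calder 2·19=38, Dover→York 4·14=56, Farrow→Calder 4·17=68, Upton→York 6·20=120, Kent→Calder 4·23=92, Ashby→York 2·15=30, Elton→Calder 4·11=44. Service 448; fixed 400; total 848.
{Norris, Calder}: service 550 + fixed 316 = 866
{Calder}: service 714 + fixed 204 = 918
{Wirral, Norris, York, Calder}: service 417 + fixed 701 = 1118
No other subset beats 848.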